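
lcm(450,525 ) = 3150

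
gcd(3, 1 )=1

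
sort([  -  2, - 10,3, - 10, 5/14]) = [  -  10,-10, - 2,5/14,3]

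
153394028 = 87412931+65981097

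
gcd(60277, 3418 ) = 1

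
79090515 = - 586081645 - - 665172160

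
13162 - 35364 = - 22202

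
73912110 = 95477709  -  21565599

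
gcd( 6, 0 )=6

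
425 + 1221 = 1646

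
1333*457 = 609181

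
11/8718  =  11/8718  =  0.00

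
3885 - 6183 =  - 2298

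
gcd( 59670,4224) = 6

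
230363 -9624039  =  -9393676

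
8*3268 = 26144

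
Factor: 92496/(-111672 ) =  - 2^1*3^(-2)*11^(-1 ) * 41^1 = - 82/99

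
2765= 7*395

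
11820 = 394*30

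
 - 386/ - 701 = 386/701 = 0.55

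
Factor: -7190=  - 2^1*5^1*719^1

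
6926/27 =256  +  14/27 = 256.52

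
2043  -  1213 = 830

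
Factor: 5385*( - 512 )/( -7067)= 2^9*3^1*5^1*37^( - 1) * 191^ ( - 1)*359^1= 2757120/7067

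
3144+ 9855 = 12999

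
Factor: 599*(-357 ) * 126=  - 26944218 = - 2^1*3^3 * 7^2*17^1*599^1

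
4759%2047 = 665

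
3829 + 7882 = 11711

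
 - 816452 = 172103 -988555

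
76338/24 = 12723/4 =3180.75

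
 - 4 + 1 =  - 3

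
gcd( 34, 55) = 1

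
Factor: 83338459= 211^1*394969^1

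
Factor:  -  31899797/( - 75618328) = 2^( - 3)*19^( - 1)*29^1*233^1*443^( - 1)*1123^ ( - 1)*4721^1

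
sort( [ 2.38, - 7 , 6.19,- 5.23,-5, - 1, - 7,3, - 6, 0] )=[-7,-7,-6, - 5.23, - 5 , - 1, 0  ,  2.38, 3,6.19 ]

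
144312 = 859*168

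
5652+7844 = 13496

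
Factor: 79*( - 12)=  - 948 = - 2^2*3^1*79^1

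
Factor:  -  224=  -2^5*7^1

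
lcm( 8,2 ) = 8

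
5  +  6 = 11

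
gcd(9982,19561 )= 31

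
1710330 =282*6065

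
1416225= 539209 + 877016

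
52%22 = 8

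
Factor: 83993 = 7^1*13^2*71^1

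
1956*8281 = 16197636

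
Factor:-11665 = -5^1* 2333^1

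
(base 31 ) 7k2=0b1110010110101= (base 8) 16265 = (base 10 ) 7349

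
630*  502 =316260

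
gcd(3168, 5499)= 9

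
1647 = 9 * 183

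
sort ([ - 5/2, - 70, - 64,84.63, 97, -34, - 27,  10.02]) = [ - 70, - 64, - 34, - 27,-5/2,10.02,  84.63,97 ]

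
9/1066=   9/1066= 0.01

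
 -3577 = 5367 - 8944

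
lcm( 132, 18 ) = 396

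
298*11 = 3278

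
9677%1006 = 623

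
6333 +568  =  6901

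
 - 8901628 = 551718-9453346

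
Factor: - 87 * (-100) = 8700 = 2^2*3^1*5^2*29^1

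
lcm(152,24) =456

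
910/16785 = 182/3357 = 0.05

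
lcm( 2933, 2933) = 2933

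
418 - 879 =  - 461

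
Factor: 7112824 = 2^3*101^1*8803^1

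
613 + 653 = 1266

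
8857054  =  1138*7783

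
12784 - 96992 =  - 84208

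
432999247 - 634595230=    - 201595983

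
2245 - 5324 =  - 3079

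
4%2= 0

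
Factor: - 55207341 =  -3^2*7^1 * 876307^1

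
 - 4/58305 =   -  4/58305 = - 0.00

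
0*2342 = 0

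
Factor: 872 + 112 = 984 =2^3*3^1*41^1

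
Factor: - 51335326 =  - 2^1*7^1 * 3666809^1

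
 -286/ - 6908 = 13/314 =0.04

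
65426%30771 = 3884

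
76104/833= 91 + 43/119= 91.36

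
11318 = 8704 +2614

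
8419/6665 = 1 + 1754/6665= 1.26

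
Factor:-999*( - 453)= 452547 = 3^4 * 37^1*151^1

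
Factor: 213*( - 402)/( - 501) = 2^1*3^1*67^1*71^1*167^(-1) = 28542/167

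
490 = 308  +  182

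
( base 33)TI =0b1111001111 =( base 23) 1J9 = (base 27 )193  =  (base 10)975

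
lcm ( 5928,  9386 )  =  112632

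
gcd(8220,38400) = 60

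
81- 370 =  - 289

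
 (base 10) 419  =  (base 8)643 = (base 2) 110100011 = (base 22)J1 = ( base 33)cn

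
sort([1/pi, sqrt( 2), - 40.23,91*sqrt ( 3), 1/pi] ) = [ - 40.23, 1/pi, 1/pi,sqrt( 2 ),91 * sqrt( 3)]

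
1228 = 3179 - 1951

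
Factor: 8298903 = 3^1 * 2766301^1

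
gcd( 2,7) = 1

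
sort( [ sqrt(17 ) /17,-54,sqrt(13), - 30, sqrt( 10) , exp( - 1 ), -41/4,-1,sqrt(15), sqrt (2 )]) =[-54,- 30, - 41/4, - 1,sqrt ( 17)/17 , exp( - 1 ), sqrt( 2 )  ,  sqrt(10), sqrt (13), sqrt(15 ) ] 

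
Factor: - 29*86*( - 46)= 2^2*23^1*29^1*43^1 = 114724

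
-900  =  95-995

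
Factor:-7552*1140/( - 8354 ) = 2^8*3^1*5^1*19^1*59^1*4177^( - 1 ) = 4304640/4177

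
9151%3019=94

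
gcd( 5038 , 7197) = 1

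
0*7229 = 0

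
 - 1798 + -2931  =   - 4729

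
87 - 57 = 30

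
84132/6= 14022 = 14022.00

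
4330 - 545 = 3785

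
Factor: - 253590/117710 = -3^1 * 107^1*149^( - 1) = - 321/149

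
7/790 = 7/790=0.01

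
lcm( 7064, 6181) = 49448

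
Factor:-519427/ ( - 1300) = 2^(-2 )*5^( - 2 ) * 13^( -1 )*519427^1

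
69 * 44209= 3050421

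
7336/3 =7336/3 = 2445.33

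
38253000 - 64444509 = -26191509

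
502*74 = 37148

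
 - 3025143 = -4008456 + 983313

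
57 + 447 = 504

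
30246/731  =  41 + 275/731 = 41.38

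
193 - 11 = 182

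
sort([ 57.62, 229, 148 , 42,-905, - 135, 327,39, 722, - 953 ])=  [ - 953, - 905, - 135 , 39, 42, 57.62, 148, 229, 327 , 722 ] 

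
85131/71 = 85131/71=1199.03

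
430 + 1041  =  1471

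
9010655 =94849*95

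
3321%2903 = 418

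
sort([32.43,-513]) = [-513, 32.43]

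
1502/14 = 751/7 = 107.29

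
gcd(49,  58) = 1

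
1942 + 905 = 2847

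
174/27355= 174/27355 = 0.01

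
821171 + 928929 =1750100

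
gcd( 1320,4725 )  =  15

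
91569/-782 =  - 118  +  707/782=- 117.10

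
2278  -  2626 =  - 348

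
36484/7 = 5212= 5212.00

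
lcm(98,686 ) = 686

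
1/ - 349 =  - 1/349 = - 0.00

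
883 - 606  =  277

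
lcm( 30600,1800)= 30600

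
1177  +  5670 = 6847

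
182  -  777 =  - 595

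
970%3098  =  970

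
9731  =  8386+1345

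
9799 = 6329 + 3470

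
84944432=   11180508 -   -  73763924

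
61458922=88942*691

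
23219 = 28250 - 5031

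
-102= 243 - 345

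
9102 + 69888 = 78990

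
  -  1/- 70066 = 1/70066 = 0.00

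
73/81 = 73/81 = 0.90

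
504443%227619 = 49205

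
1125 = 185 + 940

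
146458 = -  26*( - 5633 )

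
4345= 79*55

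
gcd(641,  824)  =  1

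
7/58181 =7/58181 =0.00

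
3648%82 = 40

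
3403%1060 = 223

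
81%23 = 12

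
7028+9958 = 16986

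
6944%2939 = 1066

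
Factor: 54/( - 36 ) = -3/2 = -2^ ( - 1)*3^1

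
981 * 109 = 106929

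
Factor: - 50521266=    - 2^1 * 3^3*19^1*41^1*1201^1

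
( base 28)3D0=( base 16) A9C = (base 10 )2716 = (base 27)3JG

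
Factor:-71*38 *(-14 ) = 37772 = 2^2 * 7^1*19^1* 71^1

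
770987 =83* 9289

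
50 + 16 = 66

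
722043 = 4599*157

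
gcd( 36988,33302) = 2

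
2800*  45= 126000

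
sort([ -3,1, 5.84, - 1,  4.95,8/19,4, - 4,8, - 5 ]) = [ - 5, - 4, - 3, - 1, 8/19,1,4,  4.95, 5.84,  8 ]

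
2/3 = 2/3 = 0.67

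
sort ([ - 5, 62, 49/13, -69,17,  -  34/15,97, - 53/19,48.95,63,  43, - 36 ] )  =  [  -  69, - 36, - 5,-53/19, - 34/15,  49/13, 17, 43, 48.95, 62, 63, 97]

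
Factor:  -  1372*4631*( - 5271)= 2^2*3^1 * 7^4*11^1 * 251^1*421^1  =  33490521372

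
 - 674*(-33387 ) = 22502838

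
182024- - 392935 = 574959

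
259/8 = 32 + 3/8=32.38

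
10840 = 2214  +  8626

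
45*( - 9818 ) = -441810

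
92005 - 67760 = 24245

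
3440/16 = 215 = 215.00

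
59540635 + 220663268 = 280203903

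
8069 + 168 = 8237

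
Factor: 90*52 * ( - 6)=-28080 = - 2^4*3^3*5^1*13^1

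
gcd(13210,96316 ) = 2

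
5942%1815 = 497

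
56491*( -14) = - 790874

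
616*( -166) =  - 102256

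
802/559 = 1 + 243/559 = 1.43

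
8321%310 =261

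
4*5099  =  20396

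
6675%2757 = 1161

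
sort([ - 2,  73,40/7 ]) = [ - 2 , 40/7, 73] 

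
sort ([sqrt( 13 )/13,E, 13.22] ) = [sqrt( 13)/13, E, 13.22 ] 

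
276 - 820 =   -  544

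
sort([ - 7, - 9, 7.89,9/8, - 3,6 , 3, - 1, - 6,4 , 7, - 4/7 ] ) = [- 9, - 7, - 6,-3,  -  1 , - 4/7,9/8,3,4,6, 7,7.89] 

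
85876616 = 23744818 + 62131798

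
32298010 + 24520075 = 56818085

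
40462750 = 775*52210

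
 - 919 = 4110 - 5029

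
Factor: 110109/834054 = 127/962 = 2^(-1 )*13^( - 1 )*37^( - 1 )*127^1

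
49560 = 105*472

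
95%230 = 95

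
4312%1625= 1062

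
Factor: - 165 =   -  3^1*5^1*11^1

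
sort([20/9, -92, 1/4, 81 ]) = [ - 92,1/4 , 20/9, 81]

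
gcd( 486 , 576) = 18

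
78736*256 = 20156416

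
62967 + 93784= 156751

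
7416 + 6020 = 13436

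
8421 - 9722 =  - 1301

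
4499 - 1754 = 2745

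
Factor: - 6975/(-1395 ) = 5^1  =  5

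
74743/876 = 85 + 283/876 = 85.32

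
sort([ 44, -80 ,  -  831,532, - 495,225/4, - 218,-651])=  [ - 831 ,  -  651, - 495, - 218, - 80,44,225/4 , 532 ]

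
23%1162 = 23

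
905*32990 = 29855950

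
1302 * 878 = 1143156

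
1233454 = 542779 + 690675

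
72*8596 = 618912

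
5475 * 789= 4319775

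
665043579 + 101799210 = 766842789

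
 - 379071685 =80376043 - 459447728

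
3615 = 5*723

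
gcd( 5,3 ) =1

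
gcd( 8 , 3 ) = 1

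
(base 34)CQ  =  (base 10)434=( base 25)H9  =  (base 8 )662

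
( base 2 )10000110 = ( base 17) 7f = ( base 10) 134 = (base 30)4E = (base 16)86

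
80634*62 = 4999308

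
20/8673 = 20/8673  =  0.00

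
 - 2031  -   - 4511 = 2480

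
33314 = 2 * 16657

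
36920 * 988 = 36476960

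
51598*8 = 412784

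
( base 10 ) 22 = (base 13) 19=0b10110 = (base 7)31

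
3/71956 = 3/71956 = 0.00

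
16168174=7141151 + 9027023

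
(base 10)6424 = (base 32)68o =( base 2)1100100011000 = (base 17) 153F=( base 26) 9d2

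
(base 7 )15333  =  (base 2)1000010111111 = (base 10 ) 4287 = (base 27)5nl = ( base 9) 5783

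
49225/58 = 848 + 41/58 = 848.71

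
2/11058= 1/5529  =  0.00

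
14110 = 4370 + 9740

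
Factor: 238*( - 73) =- 2^1*7^1*17^1*73^1 =-17374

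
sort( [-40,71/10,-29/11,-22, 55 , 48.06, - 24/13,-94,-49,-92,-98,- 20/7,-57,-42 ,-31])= [ - 98,-94,- 92, - 57,  -  49 ,-42, - 40,  -  31,-22,-20/7, - 29/11, -24/13, 71/10, 48.06,55] 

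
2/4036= 1/2018  =  0.00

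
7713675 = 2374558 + 5339117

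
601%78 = 55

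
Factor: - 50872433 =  - 2971^1*17123^1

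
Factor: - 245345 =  - 5^1 * 49069^1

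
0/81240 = 0 = 0.00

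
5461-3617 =1844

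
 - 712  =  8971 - 9683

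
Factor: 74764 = 2^2*18691^1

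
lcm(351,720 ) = 28080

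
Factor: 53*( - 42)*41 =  - 2^1*3^1*7^1*41^1 * 53^1 = - 91266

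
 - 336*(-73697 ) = 24762192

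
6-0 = 6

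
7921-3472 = 4449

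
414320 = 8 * 51790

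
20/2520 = 1/126 = 0.01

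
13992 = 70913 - 56921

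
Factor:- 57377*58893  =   - 3^1*67^1*181^1*293^1*317^1 = - 3379103661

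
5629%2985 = 2644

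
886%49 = 4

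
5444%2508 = 428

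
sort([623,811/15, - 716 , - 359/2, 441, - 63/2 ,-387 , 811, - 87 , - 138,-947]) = [-947, - 716 , - 387  , - 359/2, - 138, - 87, - 63/2,  811/15 , 441, 623 , 811] 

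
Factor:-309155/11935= -803/31=-11^1*31^ ( - 1)*73^1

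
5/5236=5/5236 = 0.00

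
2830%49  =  37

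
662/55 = 12  +  2/55 = 12.04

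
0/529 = 0 =0.00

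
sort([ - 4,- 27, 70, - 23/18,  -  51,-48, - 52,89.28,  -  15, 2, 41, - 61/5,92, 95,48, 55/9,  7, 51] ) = [ - 52, - 51, - 48,-27, - 15 , - 61/5, - 4,  -  23/18, 2, 55/9,7, 41, 48, 51, 70,89.28,92 , 95]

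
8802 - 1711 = 7091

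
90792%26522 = 11226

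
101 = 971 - 870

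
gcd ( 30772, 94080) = 196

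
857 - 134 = 723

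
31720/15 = 6344/3=2114.67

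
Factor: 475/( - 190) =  - 2^ ( - 1)*5^1 = - 5/2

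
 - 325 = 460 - 785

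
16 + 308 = 324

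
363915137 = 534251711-170336574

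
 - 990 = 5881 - 6871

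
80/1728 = 5/108=0.05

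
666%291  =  84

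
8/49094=4/24547 = 0.00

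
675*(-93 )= - 62775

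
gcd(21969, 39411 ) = 9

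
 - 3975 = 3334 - 7309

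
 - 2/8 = -1/4 = - 0.25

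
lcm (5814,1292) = 11628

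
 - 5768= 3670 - 9438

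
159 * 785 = 124815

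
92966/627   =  92966/627 = 148.27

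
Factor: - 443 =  - 443^1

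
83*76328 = 6335224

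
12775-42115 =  - 29340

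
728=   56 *13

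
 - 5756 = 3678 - 9434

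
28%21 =7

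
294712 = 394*748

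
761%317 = 127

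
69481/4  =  17370 + 1/4 = 17370.25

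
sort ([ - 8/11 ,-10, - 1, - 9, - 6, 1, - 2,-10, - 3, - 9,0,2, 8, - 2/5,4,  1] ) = [ - 10, - 10, - 9,-9, - 6, - 3,-2, - 1,-8/11,-2/5,0,1,1,2,4, 8 ] 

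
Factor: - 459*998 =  - 458082= - 2^1*3^3*17^1*499^1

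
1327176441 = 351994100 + 975182341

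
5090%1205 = 270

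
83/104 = 83/104=   0.80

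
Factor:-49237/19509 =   -  53/21 = -3^(-1)*7^( -1) * 53^1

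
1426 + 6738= 8164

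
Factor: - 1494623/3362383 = - 13^1*17^1*6763^1 * 3362383^( - 1) 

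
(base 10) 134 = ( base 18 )78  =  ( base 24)5E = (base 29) 4i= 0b10000110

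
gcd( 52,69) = 1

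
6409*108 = 692172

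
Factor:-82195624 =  - 2^3*7^1*1467779^1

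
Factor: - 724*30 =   -  21720=- 2^3 * 3^1*5^1*181^1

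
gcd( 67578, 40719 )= 21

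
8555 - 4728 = 3827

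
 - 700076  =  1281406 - 1981482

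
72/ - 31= - 72/31 = -2.32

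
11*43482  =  478302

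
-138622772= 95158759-233781531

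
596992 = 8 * 74624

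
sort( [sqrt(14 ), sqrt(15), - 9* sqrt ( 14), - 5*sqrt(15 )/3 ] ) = [ - 9*sqrt( 14 ), - 5 * sqrt( 15)/3,sqrt( 14 ), sqrt(15 ) ] 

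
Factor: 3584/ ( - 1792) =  - 2= -  2^1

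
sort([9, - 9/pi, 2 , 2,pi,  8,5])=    [ - 9/pi,2,  2,  pi,5,8,9]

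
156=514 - 358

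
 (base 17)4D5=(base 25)257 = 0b10101100110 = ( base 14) 70a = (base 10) 1382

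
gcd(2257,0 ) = 2257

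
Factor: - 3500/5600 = - 2^( - 3)*5^1 = - 5/8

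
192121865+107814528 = 299936393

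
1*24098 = 24098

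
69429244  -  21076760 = 48352484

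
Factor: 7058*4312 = 2^4*7^2*11^1*3529^1 = 30434096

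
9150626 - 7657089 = 1493537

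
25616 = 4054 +21562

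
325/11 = 325/11 = 29.55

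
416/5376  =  13/168= 0.08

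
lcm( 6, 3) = 6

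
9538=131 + 9407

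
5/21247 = 5/21247 = 0.00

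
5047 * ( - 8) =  - 40376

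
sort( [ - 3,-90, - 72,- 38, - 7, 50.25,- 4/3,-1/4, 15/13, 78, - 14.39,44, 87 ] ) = [ - 90,-72, - 38,  -  14.39, - 7, - 3,- 4/3, - 1/4, 15/13, 44, 50.25, 78, 87 ] 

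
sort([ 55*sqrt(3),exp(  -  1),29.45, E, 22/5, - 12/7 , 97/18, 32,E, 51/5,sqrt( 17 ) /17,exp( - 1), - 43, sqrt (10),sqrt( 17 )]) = [ - 43, - 12/7 , sqrt(17)/17,exp( - 1 ),exp( - 1 ), E, E, sqrt( 10 ),sqrt( 17 ),22/5,97/18,  51/5,29.45,32, 55*sqrt(3 )]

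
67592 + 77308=144900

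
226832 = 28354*8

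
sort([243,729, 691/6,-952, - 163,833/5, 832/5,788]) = [ - 952,-163,691/6,832/5,  833/5,243,729, 788 ]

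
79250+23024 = 102274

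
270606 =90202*3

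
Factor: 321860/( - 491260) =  - 19/29 = - 19^1*29^(-1)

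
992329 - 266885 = 725444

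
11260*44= 495440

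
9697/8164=9697/8164 = 1.19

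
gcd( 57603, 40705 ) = 7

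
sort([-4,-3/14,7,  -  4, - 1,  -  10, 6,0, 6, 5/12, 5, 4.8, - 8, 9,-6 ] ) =[ - 10, - 8,-6,  -  4,  -  4 ,-1, -3/14, 0, 5/12 , 4.8,5, 6,6,7,9] 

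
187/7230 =187/7230 = 0.03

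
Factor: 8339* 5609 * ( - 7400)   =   -346123537400 = -  2^3*5^2 * 31^1 *37^1*71^1*79^1*269^1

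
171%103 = 68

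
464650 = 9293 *50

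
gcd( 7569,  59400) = 9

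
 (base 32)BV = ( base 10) 383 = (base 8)577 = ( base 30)cn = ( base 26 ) EJ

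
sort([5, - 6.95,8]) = [ - 6.95, 5, 8] 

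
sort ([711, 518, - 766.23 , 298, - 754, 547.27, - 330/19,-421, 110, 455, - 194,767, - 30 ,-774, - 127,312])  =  [ - 774, - 766.23, - 754, - 421, - 194,  -  127, -30,- 330/19,110 , 298 , 312,  455,518 , 547.27,711,767]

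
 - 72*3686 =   -  265392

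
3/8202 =1/2734 = 0.00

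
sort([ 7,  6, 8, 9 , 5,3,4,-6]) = [-6,3, 4,  5 , 6, 7,8,9]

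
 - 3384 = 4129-7513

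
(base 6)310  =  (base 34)3C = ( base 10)114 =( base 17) 6c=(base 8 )162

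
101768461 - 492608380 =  - 390839919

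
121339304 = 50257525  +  71081779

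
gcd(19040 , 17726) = 2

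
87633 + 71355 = 158988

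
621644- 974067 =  - 352423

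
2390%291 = 62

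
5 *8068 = 40340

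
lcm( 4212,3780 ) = 147420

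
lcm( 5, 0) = 0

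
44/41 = 1+ 3/41 = 1.07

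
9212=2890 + 6322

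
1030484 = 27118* 38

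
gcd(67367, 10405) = 1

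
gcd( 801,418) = 1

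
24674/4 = 6168 + 1/2= 6168.50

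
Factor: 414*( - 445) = -2^1*3^2*5^1*23^1*89^1 =- 184230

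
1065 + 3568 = 4633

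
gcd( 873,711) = 9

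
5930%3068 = 2862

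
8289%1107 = 540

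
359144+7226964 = 7586108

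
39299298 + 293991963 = 333291261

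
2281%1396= 885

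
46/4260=23/2130 = 0.01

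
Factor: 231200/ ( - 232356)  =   - 2^3*3^(-1)*5^2 * 67^(  -  1 ) = - 200/201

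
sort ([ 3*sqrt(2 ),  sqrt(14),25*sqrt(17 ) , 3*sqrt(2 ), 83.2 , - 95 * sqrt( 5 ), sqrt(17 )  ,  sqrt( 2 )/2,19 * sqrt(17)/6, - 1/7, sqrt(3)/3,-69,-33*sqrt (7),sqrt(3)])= [ - 95  *sqrt( 5), - 33*sqrt(7), - 69, - 1/7, sqrt(3) /3,sqrt(2)/2, sqrt( 3), sqrt(14), sqrt(17),3*sqrt(2) , 3*sqrt(2),19*sqrt( 17) /6, 83.2, 25*sqrt(17 ) ] 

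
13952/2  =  6976 = 6976.00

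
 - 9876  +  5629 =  - 4247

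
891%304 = 283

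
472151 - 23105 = 449046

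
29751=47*633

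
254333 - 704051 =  - 449718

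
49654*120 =5958480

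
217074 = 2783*78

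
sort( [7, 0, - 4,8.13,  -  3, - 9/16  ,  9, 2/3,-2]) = [ - 4, - 3, - 2, - 9/16,0,2/3, 7, 8.13,9]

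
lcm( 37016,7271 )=407176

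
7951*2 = 15902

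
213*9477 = 2018601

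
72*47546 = 3423312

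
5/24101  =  5/24101  =  0.00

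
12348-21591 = -9243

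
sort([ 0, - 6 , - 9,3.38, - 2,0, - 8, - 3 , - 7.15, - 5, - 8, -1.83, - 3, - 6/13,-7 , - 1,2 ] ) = [ - 9, - 8, - 8, - 7.15, - 7, - 6,- 5, - 3 , - 3, - 2, - 1.83, - 1, - 6/13,0,0,2, 3.38 ] 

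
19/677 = 19/677 =0.03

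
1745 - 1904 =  - 159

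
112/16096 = 7/1006 =0.01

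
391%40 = 31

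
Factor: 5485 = 5^1*1097^1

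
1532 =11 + 1521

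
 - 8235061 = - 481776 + -7753285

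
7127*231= 1646337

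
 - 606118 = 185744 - 791862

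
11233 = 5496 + 5737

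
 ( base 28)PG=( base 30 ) nq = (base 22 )1ac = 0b1011001100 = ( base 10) 716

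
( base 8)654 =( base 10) 428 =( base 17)183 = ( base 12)2b8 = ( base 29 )EM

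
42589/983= 43 + 320/983  =  43.33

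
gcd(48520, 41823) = 1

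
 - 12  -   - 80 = 68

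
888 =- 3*(-296)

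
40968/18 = 2276= 2276.00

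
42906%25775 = 17131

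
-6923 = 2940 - 9863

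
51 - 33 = 18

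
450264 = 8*56283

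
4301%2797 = 1504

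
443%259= 184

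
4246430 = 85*49958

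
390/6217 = 390/6217= 0.06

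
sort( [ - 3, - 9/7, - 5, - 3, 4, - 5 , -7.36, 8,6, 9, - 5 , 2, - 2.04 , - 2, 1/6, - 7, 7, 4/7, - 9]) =[ - 9,  -  7.36,-7,-5,-5, - 5, - 3,-3,- 2.04, - 2, - 9/7,1/6, 4/7,2, 4, 6 , 7, 8, 9] 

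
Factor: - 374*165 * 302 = -2^2*3^1 * 5^1*11^2 * 17^1*151^1 = - 18636420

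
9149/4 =2287 + 1/4 = 2287.25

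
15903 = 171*93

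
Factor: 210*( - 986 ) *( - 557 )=2^2*3^1*5^1 * 7^1*17^1*29^1*557^1 =115332420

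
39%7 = 4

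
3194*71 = 226774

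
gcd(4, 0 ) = 4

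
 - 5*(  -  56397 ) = 281985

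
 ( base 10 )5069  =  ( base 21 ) BA8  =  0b1001111001101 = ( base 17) 1093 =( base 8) 11715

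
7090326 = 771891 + 6318435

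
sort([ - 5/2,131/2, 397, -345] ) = [ - 345,-5/2, 131/2, 397]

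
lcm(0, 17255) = 0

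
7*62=434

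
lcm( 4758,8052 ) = 104676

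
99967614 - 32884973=67082641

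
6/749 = 6/749 = 0.01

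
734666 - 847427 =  - 112761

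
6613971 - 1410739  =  5203232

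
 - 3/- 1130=3/1130 = 0.00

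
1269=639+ 630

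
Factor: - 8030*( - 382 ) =2^2 *5^1 * 11^1*73^1 * 191^1 = 3067460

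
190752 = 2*95376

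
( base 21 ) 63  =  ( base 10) 129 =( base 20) 69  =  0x81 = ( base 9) 153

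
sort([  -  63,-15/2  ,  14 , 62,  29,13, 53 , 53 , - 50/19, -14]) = [-63, - 14,  -  15/2, - 50/19,  13,14 , 29,  53, 53 , 62 ]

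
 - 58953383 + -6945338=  - 65898721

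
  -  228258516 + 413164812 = 184906296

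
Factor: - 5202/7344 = -2^( - 3 )*3^( - 1)* 17^1 =- 17/24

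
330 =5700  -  5370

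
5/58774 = 5/58774  =  0.00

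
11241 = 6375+4866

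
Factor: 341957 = 7^1 * 11^1*4441^1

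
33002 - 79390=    - 46388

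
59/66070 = 59/66070= 0.00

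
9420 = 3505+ 5915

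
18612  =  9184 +9428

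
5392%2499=394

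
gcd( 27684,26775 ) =9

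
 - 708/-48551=708/48551 = 0.01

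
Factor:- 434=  - 2^1*7^1*31^1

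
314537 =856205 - 541668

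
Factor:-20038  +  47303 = 5^1*7^1 * 19^1*41^1  =  27265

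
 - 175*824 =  - 144200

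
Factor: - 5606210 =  - 2^1*5^1* 560621^1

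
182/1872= 7/72  =  0.10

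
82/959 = 82/959 = 0.09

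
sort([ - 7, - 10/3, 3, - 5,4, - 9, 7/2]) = [ - 9, -7, - 5, - 10/3, 3,7/2, 4]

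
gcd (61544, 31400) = 1256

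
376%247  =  129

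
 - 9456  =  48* ( - 197 ) 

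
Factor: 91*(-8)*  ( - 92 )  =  66976 = 2^5*7^1*13^1  *  23^1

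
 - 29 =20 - 49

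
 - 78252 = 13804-92056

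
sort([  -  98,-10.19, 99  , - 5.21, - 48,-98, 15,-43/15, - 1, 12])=[-98, - 98 ,  -  48,-10.19 ,-5.21,-43/15, - 1,12, 15, 99 ]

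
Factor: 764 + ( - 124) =640 = 2^7*5^1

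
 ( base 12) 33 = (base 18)23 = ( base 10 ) 39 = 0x27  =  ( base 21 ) 1i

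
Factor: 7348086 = 2^1  *3^2*23^1*17749^1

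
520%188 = 144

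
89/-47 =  - 89/47=   - 1.89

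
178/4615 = 178/4615 = 0.04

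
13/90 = 13/90 = 0.14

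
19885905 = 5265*3777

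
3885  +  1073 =4958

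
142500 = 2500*57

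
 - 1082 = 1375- 2457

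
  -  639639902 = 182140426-821780328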